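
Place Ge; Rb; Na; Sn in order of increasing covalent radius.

Across a period the added protons contract the valence shell; down a group each new principal shell makes the atom larger.
Neither a single period nor a single group — weigh both effects.
Sn > Ge: Sn sits below Ge in group 14, so the down-group effect alone puts Sn larger.
Na > Sn: the two effects oppose for this pair; the across-period effect wins (155 vs 140 pm).
Rb > Na: they share group 1; the group trend gives Rb the larger value.
Tabulated atomic radius (pm): Na 155, Ge 121, Rb 210, Sn 140.
So from smallest to largest: Ge < Sn < Na < Rb.

Ge, Sn, Na, Rb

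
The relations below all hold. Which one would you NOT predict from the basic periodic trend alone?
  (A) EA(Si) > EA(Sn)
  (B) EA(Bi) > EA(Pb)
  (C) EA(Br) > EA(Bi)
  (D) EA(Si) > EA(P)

(D)

The general trend: electron affinity increases across a period and decreases down a group.
(A) Si (period 3, group 14) vs Sn (period 5, group 14): the stated order agrees with the simple trend.
(B) Bi (period 6, group 15) vs Pb (period 6, group 14): the stated order agrees with the simple trend.
(C) Br (period 4, group 17) vs Bi (period 6, group 15): the stated order agrees with the simple trend.
(D) Si (period 3, group 14) vs P (period 3, group 15): the stated order contradicts the simple trend.
The exception is (D): adding an electron to P's half-filled 3p³ is unfavourable, so Si (3p²) has the more exothermic EA.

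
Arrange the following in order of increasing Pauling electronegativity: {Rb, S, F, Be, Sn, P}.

Be is in period 2, group 2; F is in period 2, group 17; P is in period 3, group 15; S is in period 3, group 16; Rb is in period 5, group 1; Sn is in period 5, group 14.
Smaller atoms with higher effective nuclear charge are more electronegative.
Neither a single period nor a single group — weigh both effects.
Be > Rb: relative to Rb, both the across-period and down-group shifts push Be's electronegativity up.
Sn > Be: the two effects oppose for this pair; the across-period effect wins (1.96 vs 1.57).
P > Sn: relative to Sn, both the across-period and down-group shifts push P's electronegativity up.
S > P: S lies to the right of P in period 3, so the across-period effect alone puts S higher.
F > S: relative to S, both the across-period and down-group shifts push F's electronegativity up.
Tabulated electronegativity (Pauling): Be 1.57, F 3.98, P 2.19, S 2.58, Rb 0.82, Sn 1.96.
So from lowest to highest: Rb < Be < Sn < P < S < F.

Rb < Be < Sn < P < S < F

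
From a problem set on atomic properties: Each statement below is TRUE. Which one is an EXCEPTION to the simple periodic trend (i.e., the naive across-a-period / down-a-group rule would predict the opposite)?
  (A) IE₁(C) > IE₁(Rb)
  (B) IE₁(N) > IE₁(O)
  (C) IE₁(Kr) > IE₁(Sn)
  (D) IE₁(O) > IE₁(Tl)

The general trend: IE₁ increases across a period and decreases down a group.
(A) C (period 2, group 14) vs Rb (period 5, group 1): the stated order agrees with the simple trend.
(B) N (period 2, group 15) vs O (period 2, group 16): the stated order contradicts the simple trend.
(C) Kr (period 4, group 18) vs Sn (period 5, group 14): the stated order agrees with the simple trend.
(D) O (period 2, group 16) vs Tl (period 6, group 13): the stated order agrees with the simple trend.
The exception is (B): pairing an electron in O's 2p⁴ costs repulsion energy, so O ionizes more easily than half-filled N (2p³).

(B)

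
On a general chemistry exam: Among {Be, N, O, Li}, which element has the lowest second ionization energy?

Be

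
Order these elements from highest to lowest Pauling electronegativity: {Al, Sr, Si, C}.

C > Si > Al > Sr

C is in period 2, group 14; Al is in period 3, group 13; Si is in period 3, group 14; Sr is in period 5, group 2.
EN rises left→right (higher Z_eff, smaller atoms) and falls top→bottom (larger, more shielded atoms).
Neither a single period nor a single group — weigh both effects.
Al > Sr: both effects reinforce here, so Al is clearly the higher of the two.
Si > Al: both are in period 3; the period trend gives Si the larger value.
C > Si: they share group 14; the group trend gives C the larger value.
Approximate values (Pauling): C 2.55, Al 1.61, Si 1.90, Sr 0.95.
So from highest to lowest: C > Si > Al > Sr.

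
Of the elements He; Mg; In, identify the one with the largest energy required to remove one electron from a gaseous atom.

He is in period 1, group 18; Mg is in period 3, group 2; In is in period 5, group 13.
IE₁ increases left→right with effective nuclear charge and decreases top→bottom as the valence shell moves farther out.
These span different periods and groups, so the two trends combine.
Mg > In: the two effects oppose for this pair; the down-group effect wins (738 vs 558 kJ/mol).
He > Mg: both effects reinforce here, so He is clearly the higher of the two.
Approximate values (kJ/mol): He 2372, Mg 738, In 558.
The largest energy required to remove one electron from a gaseous atom among these belongs to He.

He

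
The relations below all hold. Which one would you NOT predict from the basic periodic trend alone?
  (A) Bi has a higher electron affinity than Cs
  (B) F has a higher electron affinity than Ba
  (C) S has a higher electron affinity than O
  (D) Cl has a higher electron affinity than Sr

The general trend: electron affinity increases across a period and decreases down a group.
(A) Bi (period 6, group 15) vs Cs (period 6, group 1): the stated order agrees with the simple trend.
(B) F (period 2, group 17) vs Ba (period 6, group 2): the stated order agrees with the simple trend.
(C) S (period 3, group 16) vs O (period 2, group 16): the stated order contradicts the simple trend.
(D) Cl (period 3, group 17) vs Sr (period 5, group 2): the stated order agrees with the simple trend.
The exception is (C): the compact 2p subshell of O repels the added electron more than S's larger 3p does.

(C)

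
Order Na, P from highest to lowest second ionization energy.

Na, P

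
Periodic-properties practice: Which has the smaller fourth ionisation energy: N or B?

N

Consider each +3 ion: N³⁺ still has 2 valence electrons; B³⁺ is the bare [He] core.
Breaking into a closed-shell core is much more expensive than removing a leftover valence electron — B has the largest IE_4 here.
The numbers (kJ/mol): N 7475, B 25026.
Overall IE_4 order: N < B.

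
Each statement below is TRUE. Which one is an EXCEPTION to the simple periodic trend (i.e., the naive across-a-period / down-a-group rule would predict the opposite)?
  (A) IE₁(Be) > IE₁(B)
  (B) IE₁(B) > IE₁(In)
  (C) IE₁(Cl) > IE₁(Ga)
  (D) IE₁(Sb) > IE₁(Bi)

(A)

The general trend: first ionization energy increases across a period and decreases down a group.
(A) Be (period 2, group 2) vs B (period 2, group 13): the stated order contradicts the simple trend.
(B) B (period 2, group 13) vs In (period 5, group 13): the stated order agrees with the simple trend.
(C) Cl (period 3, group 17) vs Ga (period 4, group 13): the stated order agrees with the simple trend.
(D) Sb (period 5, group 15) vs Bi (period 6, group 15): the stated order agrees with the simple trend.
The exception is (A): removing B's lone 2p electron is easier than breaking Be's filled 2s².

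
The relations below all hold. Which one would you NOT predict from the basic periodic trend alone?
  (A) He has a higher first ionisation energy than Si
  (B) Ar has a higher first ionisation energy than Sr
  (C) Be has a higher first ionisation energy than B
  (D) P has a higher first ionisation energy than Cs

(C)

The general trend: first ionisation energy increases across a period and decreases down a group.
(A) He (period 1, group 18) vs Si (period 3, group 14): the stated order agrees with the simple trend.
(B) Ar (period 3, group 18) vs Sr (period 5, group 2): the stated order agrees with the simple trend.
(C) Be (period 2, group 2) vs B (period 2, group 13): the stated order contradicts the simple trend.
(D) P (period 3, group 15) vs Cs (period 6, group 1): the stated order agrees with the simple trend.
The exception is (C): removing B's lone 2p electron is easier than breaking Be's filled 2s².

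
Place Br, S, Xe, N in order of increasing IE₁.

Removing the outermost electron gets harder across a period and easier down a group.
These sit on a diagonal, where the across-period and down-group effects partly cancel.
Br > S: period and group pull opposite ways; the across-period shift dominates (1140 vs 1000 kJ/mol).
Xe > Br: period and group pull opposite ways; the across-period shift dominates (1170 vs 1140 kJ/mol).
N > Xe: period and group pull opposite ways; the down-group shift dominates (1402 vs 1170 kJ/mol).
For reference (kJ/mol): N 1402, S 1000, Br 1140, Xe 1170.
So from lowest to highest: S < Br < Xe < N.

S < Br < Xe < N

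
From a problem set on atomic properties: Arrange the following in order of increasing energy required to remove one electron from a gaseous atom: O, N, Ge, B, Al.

First ionization energy rises across a period (greater Z_eff holds electrons more tightly) and falls down a group (valence electrons are farther from the nucleus).
Here both period and group differ, so the two effects have to be weighed against each other.
Ge > Al: period and group pull opposite ways; the across-period shift dominates (762 vs 578 kJ/mol).
B > Ge: the two effects oppose for this pair; the down-group effect wins (801 vs 762 kJ/mol).
O > B: O lies to the right of B in period 2, so the across-period effect alone puts O higher.
N > O: this pair runs against the simple trend — see the exception note.
Note the exception: N has a higher first ionization energy than O, contrary to the simple trend — pairing an electron in O's 2p⁴ costs repulsion energy, so O ionizes more easily than half-filled N (2p³).
Tabulated first ionization energy (kJ/mol): B 801, N 1402, O 1314, Al 578, Ge 762.
So from lowest to highest: Al < Ge < B < O < N.

Al < Ge < B < O < N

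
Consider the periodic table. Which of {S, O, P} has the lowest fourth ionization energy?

S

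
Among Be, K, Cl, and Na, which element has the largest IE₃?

Consider each +2 ion: Be²⁺ is the bare [He] core; K²⁺ is already 1 electron into the core; Cl²⁺ still has 5 valence electrons; Na²⁺ is already 1 electron into the core.
Breaking into a closed-shell core is much more expensive than removing a leftover valence electron — K, Na and Be have the largest IE_3 here.
Approximate IE_3 values (kJ/mol): Be 14849, K 4420, Cl 3822, Na 6910.
So the third ionization energies run Cl < K < Na < Be.

Be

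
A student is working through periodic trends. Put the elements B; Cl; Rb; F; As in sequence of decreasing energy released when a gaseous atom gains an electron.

B is in period 2, group 13; F is in period 2, group 17; Cl is in period 3, group 17; As is in period 4, group 15; Rb is in period 5, group 1.
Electron affinity generally becomes more exothermic across a period toward the halogens and less exothermic down a group.
Neither a single period nor a single group — weigh both effects.
Rb > B: this pair runs against the simple trend — see the exception note.
As > Rb: relative to Rb, both the across-period and down-group shifts push As's electron affinity up.
F > As: both effects reinforce here, so F is clearly the higher of the two.
Cl > F: this pair runs against the simple trend — see the exception note.
Note the exception: Rb has a higher electron affinity than B, contrary to the simple trend — B's ns²np¹ configuration gives only a small electron affinity — the sparsely filled np subshell binds an added electron weakly.
Note the exception: Cl has a higher electron affinity than F, contrary to the simple trend — F's small 2p subshell makes the incoming electron feel strong e⁻–e⁻ repulsion, so Cl actually releases more energy on gaining an electron.
Tabulated electron affinity (kJ/mol): B 27, F 328, Cl 349, As 78, Rb 47.
So from highest to lowest: Cl > F > As > Rb > B.

Cl > F > As > Rb > B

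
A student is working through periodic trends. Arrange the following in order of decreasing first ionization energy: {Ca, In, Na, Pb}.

Pb > Ca > In > Na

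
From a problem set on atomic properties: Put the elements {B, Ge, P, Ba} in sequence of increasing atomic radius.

B, P, Ge, Ba

B is in period 2, group 13; P is in period 3, group 15; Ge is in period 4, group 14; Ba is in period 6, group 2.
Across a period the added protons contract the valence shell; down a group each new principal shell makes the atom larger.
Neither a single period nor a single group — weigh both effects.
P > B: the two effects oppose for this pair; the down-group effect wins (111 vs 85 pm).
Ge > P: relative to P, both the across-period and down-group shifts push Ge's atomic radius up.
Ba > Ge: both effects reinforce here, so Ba is clearly the larger of the two.
For reference (pm): B 85, P 111, Ge 121, Ba 196.
So from smallest to largest: B < P < Ge < Ba.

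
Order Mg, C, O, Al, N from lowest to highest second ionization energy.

The second ionization energy removes an electron from the +1 ion. For each element: Mg⁺ still has 1 valence electron; C⁺ still has 3 valence electrons; O⁺ still has 5 valence electrons; Al⁺ still has 2 valence electrons; N⁺ still has 4 valence electrons.
All are still removing valence electrons, so compare the +1 ions as you would atoms: IE_2 generally rises across a period (higher Z_eff) and falls down a group (larger shell), subject to the usual subshell exceptions.
Valence configurations: Mg⁺ [Ne]3s¹, C⁺ [He]2s²2p¹, O⁺ [He]2s²2p³, Al⁺ [Ne]3s², N⁺ [He]2s²2p².
Tabulated IE_2 (kJ/mol): Mg 1451, C 2353, O 3388, Al 1817, N 2856.
Overall IE_2 order: Mg < Al < C < N < O.

Mg, Al, C, N, O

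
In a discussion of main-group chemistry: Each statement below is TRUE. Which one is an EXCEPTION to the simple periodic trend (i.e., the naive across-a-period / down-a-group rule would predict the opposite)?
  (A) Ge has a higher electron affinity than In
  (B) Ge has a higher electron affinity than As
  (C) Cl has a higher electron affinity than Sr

(B)

The general trend: electron affinity increases across a period and decreases down a group.
(A) Ge (period 4, group 14) vs In (period 5, group 13): the stated order agrees with the simple trend.
(B) Ge (period 4, group 14) vs As (period 4, group 15): the stated order contradicts the simple trend.
(C) Cl (period 3, group 17) vs Sr (period 5, group 2): the stated order agrees with the simple trend.
The exception is (B): adding an electron to As's half-filled 4p³ is unfavourable, so Ge (4p²) has the more exothermic EA.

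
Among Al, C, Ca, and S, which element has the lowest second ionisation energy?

After 1 electron has been removed, what remains? Al⁺ still has 2 valence electrons; C⁺ still has 3 valence electrons; Ca⁺ still has 1 valence electron; S⁺ still has 5 valence electrons.
All are still removing valence electrons, so compare the +1 ions as you would atoms: IE_2 generally rises across a period (higher Z_eff) and falls down a group (larger shell), subject to the usual subshell exceptions.
Valence configurations: Al⁺ [Ne]3s², C⁺ [He]2s²2p¹, Ca⁺ [Ar]4s¹, S⁺ [Ne]3s²3p³.
Approximate IE_2 values (kJ/mol): Al 1817, C 2353, Ca 1145, S 2252.
Hence IE_2: Ca < Al < S < C.

Ca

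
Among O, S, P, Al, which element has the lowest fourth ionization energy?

The fourth ionization energy removes an electron from the +3 ion. For each element: O³⁺ still has 3 valence electrons; S³⁺ still has 3 valence electrons; P³⁺ still has 2 valence electrons; Al³⁺ is the bare [Ne] core.
Breaking into a closed-shell core is much more expensive than removing a leftover valence electron — Al has the largest IE_4 here.
Valence configurations: O³⁺ [He]2s²2p¹, S³⁺ [Ne]3s²3p¹, P³⁺ [Ne]3s².
S³⁺ loses a lone 3p electron whereas P³⁺ must break into a filled 3s² pair, so IE_4(P) > IE_4(S) even though S has the higher nuclear charge.
Tabulated IE_4 (kJ/mol): O 7469, S 4556, P 4964, Al 11577.
So the fourth ionization energies run S < P < O < Al.

S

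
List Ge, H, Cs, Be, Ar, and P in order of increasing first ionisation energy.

H is in period 1, group 1; Be is in period 2, group 2; P is in period 3, group 15; Ar is in period 3, group 18; Ge is in period 4, group 14; Cs is in period 6, group 1.
Across a period the outer electron is held more tightly (higher IE₁); down a group it sits in a higher shell, more shielded, and comes off more easily.
Neither a single period nor a single group — weigh both effects.
Ge > Cs: relative to Cs, both the across-period and down-group shifts push Ge's first ionization energy up.
Be > Ge: the two effects oppose for this pair; the down-group effect wins (900 vs 762 kJ/mol).
P > Be: the two effects oppose for this pair; the across-period effect wins (1012 vs 900 kJ/mol).
H > P: period and group pull opposite ways; the down-group shift dominates (1312 vs 1012 kJ/mol).
Ar > H: the two effects oppose for this pair; the across-period effect wins (1521 vs 1312 kJ/mol).
Tabulated first ionization energy (kJ/mol): H 1312, Be 900, P 1012, Ar 1521, Ge 762, Cs 376.
So from lowest to highest: Cs < Ge < Be < P < H < Ar.

Cs < Ge < Be < P < H < Ar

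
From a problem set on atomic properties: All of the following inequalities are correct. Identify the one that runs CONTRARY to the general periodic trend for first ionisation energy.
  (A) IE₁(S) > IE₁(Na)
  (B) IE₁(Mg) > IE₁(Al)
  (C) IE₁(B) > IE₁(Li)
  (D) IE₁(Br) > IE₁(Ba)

The general trend: first ionisation energy increases across a period and decreases down a group.
(A) S (period 3, group 16) vs Na (period 3, group 1): the stated order agrees with the simple trend.
(B) Mg (period 3, group 2) vs Al (period 3, group 13): the stated order contradicts the simple trend.
(C) B (period 2, group 13) vs Li (period 2, group 1): the stated order agrees with the simple trend.
(D) Br (period 4, group 17) vs Ba (period 6, group 2): the stated order agrees with the simple trend.
The exception is (B): Al's single 3p electron is easier to remove than one from Mg's filled 3s².

(B)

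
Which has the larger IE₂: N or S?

Consider each +1 ion: N⁺ still has 4 valence electrons; S⁺ still has 5 valence electrons.
All are still removing valence electrons, so compare the +1 ions as you would atoms: IE_2 generally rises across a period (higher Z_eff) and falls down a group (larger shell), subject to the usual subshell exceptions.
Valence configurations: N⁺ [He]2s²2p², S⁺ [Ne]3s²3p³.
Approximate IE_2 values (kJ/mol): N 2856, S 2252.
Overall IE_2 order: S < N.

N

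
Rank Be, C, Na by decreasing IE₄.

Be > Na > C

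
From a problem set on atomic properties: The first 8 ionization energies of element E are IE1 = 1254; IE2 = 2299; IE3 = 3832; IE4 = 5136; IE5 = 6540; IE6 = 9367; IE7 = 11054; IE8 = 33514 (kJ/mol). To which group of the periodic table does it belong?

Look for the largest jump between consecutive ionization energies: IE8/IE7 ≈ 3.0, far larger than any earlier ratio.
That jump marks the point where a core electron is being removed. So the atom has 7 valence electrons.
A main-group element with 7 valence electrons is in group 17.

Group 17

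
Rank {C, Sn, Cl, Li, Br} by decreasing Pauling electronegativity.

Li is in period 2, group 1; C is in period 2, group 14; Cl is in period 3, group 17; Br is in period 4, group 17; Sn is in period 5, group 14.
Electronegativity increases across a period and decreases down a group, tracking effective nuclear charge and atomic size.
Here both period and group differ, so the two effects have to be weighed against each other.
Sn > Li: the two effects oppose for this pair; the across-period effect wins (1.96 vs 0.98).
C > Sn: C sits above Sn in group 14, so the down-group effect alone puts C higher.
Br > C: period and group pull opposite ways; the across-period shift dominates (2.96 vs 2.55).
Cl > Br: Cl sits above Br in group 17, so the down-group effect alone puts Cl higher.
Tabulated electronegativity (Pauling): Li 0.98, C 2.55, Cl 3.16, Br 2.96, Sn 1.96.
So from highest to lowest: Cl > Br > C > Sn > Li.

Cl, Br, C, Sn, Li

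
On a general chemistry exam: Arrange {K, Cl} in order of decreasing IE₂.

K > Cl

IE_2 is the cost of taking one more electron from the +1 cation: K⁺ is the bare [Ar] core; Cl⁺ still has 6 valence electrons.
Breaking into a closed-shell core is much more expensive than removing a leftover valence electron — K has the largest IE_2 here.
The numbers (kJ/mol): K 3052, Cl 2298.
Hence IE_2: Cl < K.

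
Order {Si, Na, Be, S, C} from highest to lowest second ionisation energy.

Na > C > S > Be > Si

After 1 electron has been removed, what remains? Si⁺ still has 3 valence electrons; Na⁺ is the bare [Ne] core; Be⁺ still has 1 valence electron; S⁺ still has 5 valence electrons; C⁺ still has 3 valence electrons.
Core electrons are held far more tightly than valence electrons, so Na tops the IE_2 order.
Valence configurations: Si⁺ [Ne]3s²3p¹, Be⁺ [He]2s¹, S⁺ [Ne]3s²3p³, C⁺ [He]2s²2p¹.
Tabulated IE_2 (kJ/mol): Si 1577, Na 4562, Be 1757, S 2252, C 2353.
So the second ionization energies run Si < Be < S < C < Na.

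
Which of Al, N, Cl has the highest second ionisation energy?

Consider each +1 ion: Al⁺ still has 2 valence electrons; N⁺ still has 4 valence electrons; Cl⁺ still has 6 valence electrons.
All are still removing valence electrons, so compare the +1 ions as you would atoms: IE_2 generally rises across a period (higher Z_eff) and falls down a group (larger shell), subject to the usual subshell exceptions.
Valence configurations: Al⁺ [Ne]3s², N⁺ [He]2s²2p², Cl⁺ [Ne]3s²3p⁴.
The numbers (kJ/mol): Al 1817, N 2856, Cl 2298.
So the second ionization energies run Al < Cl < N.

N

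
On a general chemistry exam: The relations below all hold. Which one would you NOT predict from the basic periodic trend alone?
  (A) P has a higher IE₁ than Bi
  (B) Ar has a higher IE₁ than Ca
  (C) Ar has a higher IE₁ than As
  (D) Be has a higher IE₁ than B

The general trend: IE₁ increases across a period and decreases down a group.
(A) P (period 3, group 15) vs Bi (period 6, group 15): the stated order agrees with the simple trend.
(B) Ar (period 3, group 18) vs Ca (period 4, group 2): the stated order agrees with the simple trend.
(C) Ar (period 3, group 18) vs As (period 4, group 15): the stated order agrees with the simple trend.
(D) Be (period 2, group 2) vs B (period 2, group 13): the stated order contradicts the simple trend.
The exception is (D): removing B's lone 2p electron is easier than breaking Be's filled 2s².

(D)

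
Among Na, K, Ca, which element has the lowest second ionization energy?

After 1 electron has been removed, what remains? Na⁺ is the bare [Ne] core; K⁺ is the bare [Ar] core; Ca⁺ still has 1 valence electron.
Breaking into a closed-shell core is much more expensive than removing a leftover valence electron — K and Na have the largest IE_2 here.
The numbers (kJ/mol): Na 4562, K 3052, Ca 1145.
So the second ionization energies run Ca < K < Na.

Ca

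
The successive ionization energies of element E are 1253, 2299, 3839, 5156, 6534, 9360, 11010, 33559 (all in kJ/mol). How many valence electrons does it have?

7

Look for the largest jump between consecutive ionization energies: IE8/IE7 ≈ 3.0, far larger than any earlier ratio.
That jump marks the point where a core electron is being removed. So the atom has 7 valence electrons.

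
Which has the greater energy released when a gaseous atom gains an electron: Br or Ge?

Br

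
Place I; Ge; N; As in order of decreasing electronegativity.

N is in period 2, group 15; Ge is in period 4, group 14; As is in period 4, group 15; I is in period 5, group 17.
EN rises left→right (higher Z_eff, smaller atoms) and falls top→bottom (larger, more shielded atoms).
These span different periods and groups, so the two trends combine.
As > Ge: As lies to the right of Ge in period 4, so the across-period effect alone puts As higher.
I > As: period and group pull opposite ways; the across-period shift dominates (2.66 vs 2.18).
N > I: the two effects oppose for this pair; the down-group effect wins (3.04 vs 2.66).
Approximate values (Pauling): N 3.04, Ge 2.01, As 2.18, I 2.66.
So from highest to lowest: N > I > As > Ge.

N > I > As > Ge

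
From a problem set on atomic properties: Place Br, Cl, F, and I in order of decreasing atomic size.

F is in period 2, group 17; Cl is in period 3, group 17; Br is in period 4, group 17; I is in period 5, group 17.
Across a period the added protons contract the valence shell; down a group each new principal shell makes the atom larger.
All are in group 17, so atomic radius increases down the group.
So from largest to smallest: I > Br > Cl > F.

I > Br > Cl > F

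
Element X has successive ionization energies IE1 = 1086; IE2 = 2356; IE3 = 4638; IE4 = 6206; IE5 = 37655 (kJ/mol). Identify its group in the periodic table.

Group 14

Look for the largest jump between consecutive ionization energies: IE5/IE4 ≈ 6.1, far larger than any earlier ratio.
That jump marks the point where a core electron is being removed. So the atom has 4 valence electrons.
A main-group element with 4 valence electrons is in group 14.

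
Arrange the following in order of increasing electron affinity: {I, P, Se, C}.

C is in period 2, group 14; P is in period 3, group 15; Se is in period 4, group 16; I is in period 5, group 17.
EA tends to increase across a period and decrease down a group, though the pattern is less regular than for IE or radius.
A diagonal step moves right (one effect) and down (the opposite effect) at once.
C > P: the two effects oppose for this pair; the down-group effect wins (122 vs 72 kJ/mol).
Se > C: the two effects oppose for this pair; the across-period effect wins (195 vs 122 kJ/mol).
I > Se: the two effects oppose for this pair; the across-period effect wins (295 vs 195 kJ/mol).
Tabulated electron affinity (kJ/mol): C 122, P 72, Se 195, I 295.
So from lowest to highest: P < C < Se < I.

P < C < Se < I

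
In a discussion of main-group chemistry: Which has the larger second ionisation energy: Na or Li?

Li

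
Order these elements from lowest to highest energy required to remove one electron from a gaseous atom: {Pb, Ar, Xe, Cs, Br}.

Ar is in period 3, group 18; Br is in period 4, group 17; Xe is in period 5, group 18; Cs is in period 6, group 1; Pb is in period 6, group 14.
IE₁ increases left→right with effective nuclear charge and decreases top→bottom as the valence shell moves farther out.
Neither a single period nor a single group — weigh both effects.
Pb > Cs: Pb lies to the right of Cs in period 6, so the across-period effect alone puts Pb higher.
Br > Pb: both effects reinforce here, so Br is clearly the higher of the two.
Xe > Br: period and group pull opposite ways; the across-period shift dominates (1170 vs 1140 kJ/mol).
Ar > Xe: Ar sits above Xe in group 18, so the down-group effect alone puts Ar higher.
Tabulated first ionization energy (kJ/mol): Ar 1521, Br 1140, Xe 1170, Cs 376, Pb 716.
So from lowest to highest: Cs < Pb < Br < Xe < Ar.

Cs < Pb < Br < Xe < Ar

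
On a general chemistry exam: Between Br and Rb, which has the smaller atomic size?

Br

Br is in period 4, group 17; Rb is in period 5, group 1.
Atomic radius shrinks across a period as nuclear charge pulls the same shell inward, and grows down a group as new shells are added.
Here both period and group differ, so the two effects have to be weighed against each other.
Rb > Br: relative to Br, both the across-period and down-group shifts push Rb's atomic radius up.
For reference (pm): Br 114, Rb 210.
So Br has the smaller atomic size (Br < Rb).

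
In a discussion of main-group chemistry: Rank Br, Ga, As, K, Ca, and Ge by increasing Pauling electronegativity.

K < Ca < Ga < Ge < As < Br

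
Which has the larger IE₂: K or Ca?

K

The second ionization energy removes an electron from the +1 ion. For each element: K⁺ is the bare [Ar] core; Ca⁺ still has 1 valence electron.
Core electrons are held far more tightly than valence electrons, so K tops the IE_2 order.
The numbers (kJ/mol): K 3052, Ca 1145.
So the second ionization energies run Ca < K.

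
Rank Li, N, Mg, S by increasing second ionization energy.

Mg < S < N < Li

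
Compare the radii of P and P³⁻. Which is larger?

P³⁻

Forming P³⁻ adds 3 electrons to P. More electron–electron repulsion in the same shell, with unchanged nuclear charge, lets the cloud expand.
An anion is larger than its parent atom: P³⁻ > P.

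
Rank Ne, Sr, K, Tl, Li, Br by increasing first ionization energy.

K < Li < Sr < Tl < Br < Ne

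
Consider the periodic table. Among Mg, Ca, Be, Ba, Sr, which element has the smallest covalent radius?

Be

Moving right in a period, electrons are added to the same shell under a stronger nuclear pull, so atoms get smaller; moving down, a new shell is opened and atoms get larger.
All are in group 2, so atomic radius increases down the group.
The smallest covalent radius among these belongs to Be.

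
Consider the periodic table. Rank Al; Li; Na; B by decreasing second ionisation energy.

Li, Na, B, Al

IE_2 is the cost of taking one more electron from the +1 cation: Al⁺ still has 2 valence electrons; Li⁺ is the bare [He] core; Na⁺ is the bare [Ne] core; B⁺ still has 2 valence electrons.
Pulling an electron out of a noble-gas core costs far more than removing a remaining valence electron, so Na and Li sit at the high end of IE_2.
Valence configurations: Al⁺ [Ne]3s², B⁺ [He]2s².
The numbers (kJ/mol): Al 1817, Li 7298, Na 4562, B 2427.
Overall IE_2 order: Al < B < Na < Li.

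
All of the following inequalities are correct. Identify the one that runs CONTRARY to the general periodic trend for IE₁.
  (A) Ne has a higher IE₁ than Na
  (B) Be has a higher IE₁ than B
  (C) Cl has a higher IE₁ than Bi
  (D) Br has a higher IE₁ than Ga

(B)

The general trend: IE₁ increases across a period and decreases down a group.
(A) Ne (period 2, group 18) vs Na (period 3, group 1): the stated order agrees with the simple trend.
(B) Be (period 2, group 2) vs B (period 2, group 13): the stated order contradicts the simple trend.
(C) Cl (period 3, group 17) vs Bi (period 6, group 15): the stated order agrees with the simple trend.
(D) Br (period 4, group 17) vs Ga (period 4, group 13): the stated order agrees with the simple trend.
The exception is (B): removing B's lone 2p electron is easier than breaking Be's filled 2s².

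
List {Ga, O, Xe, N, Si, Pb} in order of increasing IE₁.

Ga, Pb, Si, Xe, O, N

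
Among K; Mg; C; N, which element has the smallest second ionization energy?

Mg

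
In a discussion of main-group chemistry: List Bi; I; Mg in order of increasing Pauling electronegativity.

Mg is in period 3, group 2; I is in period 5, group 17; Bi is in period 6, group 15.
Electronegativity increases across a period and decreases down a group, tracking effective nuclear charge and atomic size.
These span different periods and groups, so the two trends combine.
Bi > Mg: period and group pull opposite ways; the across-period shift dominates (2.02 vs 1.31).
I > Bi: relative to Bi, both the across-period and down-group shifts push I's electronegativity up.
Approximate values (Pauling): Mg 1.31, I 2.66, Bi 2.02.
So from lowest to highest: Mg < Bi < I.

Mg, Bi, I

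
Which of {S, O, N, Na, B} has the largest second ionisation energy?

After 1 electron has been removed, what remains? S⁺ still has 5 valence electrons; O⁺ still has 5 valence electrons; N⁺ still has 4 valence electrons; Na⁺ is the bare [Ne] core; B⁺ still has 2 valence electrons.
Core electrons are held far more tightly than valence electrons, so Na tops the IE_2 order.
Valence configurations: S⁺ [Ne]3s²3p³, O⁺ [He]2s²2p³, N⁺ [He]2s²2p², B⁺ [He]2s².
Approximate IE_2 values (kJ/mol): S 2252, O 3388, N 2856, Na 4562, B 2427.
Hence IE_2: S < B < N < O < Na.

Na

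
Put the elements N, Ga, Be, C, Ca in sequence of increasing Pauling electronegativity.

Ca, Be, Ga, C, N

Be is in period 2, group 2; C is in period 2, group 14; N is in period 2, group 15; Ca is in period 4, group 2; Ga is in period 4, group 13.
EN rises left→right (higher Z_eff, smaller atoms) and falls top→bottom (larger, more shielded atoms).
Neither a single period nor a single group — weigh both effects.
Be > Ca: Be sits above Ca in group 2, so the down-group effect alone puts Be higher.
Ga > Be: the two effects oppose for this pair; the across-period effect wins (1.81 vs 1.57).
C > Ga: relative to Ga, both the across-period and down-group shifts push C's electronegativity up.
N > C: both are in period 2; the period trend gives N the larger value.
For reference (Pauling): Be 1.57, C 2.55, N 3.04, Ca 1.00, Ga 1.81.
So from lowest to highest: Ca < Be < Ga < C < N.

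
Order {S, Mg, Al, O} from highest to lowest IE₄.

Al > Mg > O > S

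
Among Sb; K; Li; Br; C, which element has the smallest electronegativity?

K

Smaller atoms with higher effective nuclear charge are more electronegative.
Neither a single period nor a single group — weigh both effects.
Li > K: Li sits above K in group 1, so the down-group effect alone puts Li higher.
Sb > Li: period and group pull opposite ways; the across-period shift dominates (2.05 vs 0.98).
C > Sb: the two effects oppose for this pair; the down-group effect wins (2.55 vs 2.05).
Br > C: the two effects oppose for this pair; the across-period effect wins (2.96 vs 2.55).
Tabulated electronegativity (Pauling): Li 0.98, C 2.55, K 0.82, Br 2.96, Sb 2.05.
The smallest electronegativity among these belongs to K.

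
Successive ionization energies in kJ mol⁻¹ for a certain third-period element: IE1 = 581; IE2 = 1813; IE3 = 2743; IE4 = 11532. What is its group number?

Look for the largest jump between consecutive ionization energies: IE4/IE3 ≈ 4.2, far larger than any earlier ratio.
That jump marks the point where a core electron is being removed. So the atom has 3 valence electrons.
A main-group element with 3 valence electrons is in group 13.

Group 13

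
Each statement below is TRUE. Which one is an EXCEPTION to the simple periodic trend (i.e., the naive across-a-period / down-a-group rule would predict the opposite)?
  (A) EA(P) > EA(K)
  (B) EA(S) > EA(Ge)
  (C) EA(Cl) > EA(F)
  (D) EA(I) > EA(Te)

The general trend: electron affinity increases across a period and decreases down a group.
(A) P (period 3, group 15) vs K (period 4, group 1): the stated order agrees with the simple trend.
(B) S (period 3, group 16) vs Ge (period 4, group 14): the stated order agrees with the simple trend.
(C) Cl (period 3, group 17) vs F (period 2, group 17): the stated order contradicts the simple trend.
(D) I (period 5, group 17) vs Te (period 5, group 16): the stated order agrees with the simple trend.
The exception is (C): F's small 2p subshell makes the incoming electron feel strong e⁻–e⁻ repulsion, so Cl actually releases more energy on gaining an electron.

(C)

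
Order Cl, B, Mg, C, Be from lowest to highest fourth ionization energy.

Cl < C < Mg < Be < B

The fourth ionization energy removes an electron from the +3 ion. For each element: Cl³⁺ still has 4 valence electrons; B³⁺ is the bare [He] core; Mg³⁺ is already 1 electron into the core; C³⁺ still has 1 valence electron; Be³⁺ is already 1 electron into the core.
Breaking into a closed-shell core is much more expensive than removing a leftover valence electron — Mg, Be and B have the largest IE_4 here.
Valence configurations: Cl³⁺ [Ne]3s²3p², C³⁺ [He]2s¹.
Tabulated IE_4 (kJ/mol): Cl 5159, B 25026, Mg 10543, C 6223, Be 21007.
Putting it together, IE_4: Cl < C < Mg < Be < B.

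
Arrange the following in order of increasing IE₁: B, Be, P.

Across a period the outer electron is held more tightly (higher IE₁); down a group it sits in a higher shell, more shielded, and comes off more easily.
These span different periods and groups, so the two trends combine.
Be > B: this pair runs against the simple trend — see the exception note.
P > Be: period and group pull opposite ways; the across-period shift dominates (1012 vs 900 kJ/mol).
Note the exception: Be has a higher first ionization energy than B, contrary to the simple trend — removing B's lone 2p electron is easier than breaking Be's filled 2s².
Tabulated first ionization energy (kJ/mol): Be 900, B 801, P 1012.
So from lowest to highest: B < Be < P.

B < Be < P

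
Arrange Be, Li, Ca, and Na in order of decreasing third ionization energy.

Be > Li > Na > Ca

IE_3 is the cost of taking one more electron from the +2 cation: Be²⁺ is the bare [He] core; Li²⁺ is already 1 electron into the core; Ca²⁺ is the bare [Ar] core; Na²⁺ is already 1 electron into the core.
All of these are removing an electron from a noble-gas core or deeper; the smaller core (lower principal quantum number) is held far more tightly, and within a period the higher nuclear charge binds the same core more tightly.
The numbers (kJ/mol): Be 14849, Li 11815, Ca 4912, Na 6910.
Hence IE_3: Ca < Na < Li < Be.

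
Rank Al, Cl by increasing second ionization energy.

Al, Cl

IE_2 is the cost of taking one more electron from the +1 cation: Al⁺ still has 2 valence electrons; Cl⁺ still has 6 valence electrons.
All are still removing valence electrons, so compare the +1 ions as you would atoms: IE_2 generally rises across a period (higher Z_eff) and falls down a group (larger shell), subject to the usual subshell exceptions.
Valence configurations: Al⁺ [Ne]3s², Cl⁺ [Ne]3s²3p⁴.
Tabulated IE_2 (kJ/mol): Al 1817, Cl 2298.
Putting it together, IE_2: Al < Cl.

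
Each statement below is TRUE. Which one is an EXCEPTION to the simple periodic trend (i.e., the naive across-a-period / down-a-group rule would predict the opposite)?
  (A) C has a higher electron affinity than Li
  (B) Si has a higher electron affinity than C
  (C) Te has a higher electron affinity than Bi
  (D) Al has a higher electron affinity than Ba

The general trend: electron affinity increases across a period and decreases down a group.
(A) C (period 2, group 14) vs Li (period 2, group 1): the stated order agrees with the simple trend.
(B) Si (period 3, group 14) vs C (period 2, group 14): the stated order contradicts the simple trend.
(C) Te (period 5, group 16) vs Bi (period 6, group 15): the stated order agrees with the simple trend.
(D) Al (period 3, group 13) vs Ba (period 6, group 2): the stated order agrees with the simple trend.
The exception is (B): Si's larger, more diffuse 3p orbitals accept an added electron slightly more readily than C's compact 2p.

(B)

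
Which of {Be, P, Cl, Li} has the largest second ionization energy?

The second ionization energy removes an electron from the +1 ion. For each element: Be⁺ still has 1 valence electron; P⁺ still has 4 valence electrons; Cl⁺ still has 6 valence electrons; Li⁺ is the bare [He] core.
Breaking into a closed-shell core is much more expensive than removing a leftover valence electron — Li has the largest IE_2 here.
Valence configurations: Be⁺ [He]2s¹, P⁺ [Ne]3s²3p², Cl⁺ [Ne]3s²3p⁴.
The numbers (kJ/mol): Be 1757, P 1907, Cl 2298, Li 7298.
So the second ionization energies run Be < P < Cl < Li.

Li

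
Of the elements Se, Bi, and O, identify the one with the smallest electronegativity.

Bi

O is in period 2, group 16; Se is in period 4, group 16; Bi is in period 6, group 15.
Electronegativity increases across a period and decreases down a group, tracking effective nuclear charge and atomic size.
Here both period and group differ, so the two effects have to be weighed against each other.
Se > Bi: relative to Bi, both the across-period and down-group shifts push Se's electronegativity up.
O > Se: O sits above Se in group 16, so the down-group effect alone puts O higher.
Approximate values (Pauling): O 3.44, Se 2.55, Bi 2.02.
The smallest electronegativity among these belongs to Bi.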